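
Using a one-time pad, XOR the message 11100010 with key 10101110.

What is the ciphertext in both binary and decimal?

Step 1: Write out the XOR operation bit by bit:
  Message: 11100010
  Key:     10101110
  XOR:     01001100
Step 2: Convert to decimal: 01001100 = 76.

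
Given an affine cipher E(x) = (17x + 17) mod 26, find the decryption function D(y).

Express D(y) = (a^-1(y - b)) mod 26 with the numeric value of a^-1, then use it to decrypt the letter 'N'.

Step 1: Find a^-1, the modular inverse of 17 mod 26.
Step 2: We need 17 * a^-1 = 1 (mod 26).
Step 3: 17 * 23 = 391 = 15 * 26 + 1, so a^-1 = 23.
Step 4: D(y) = 23(y - 17) mod 26.
Step 5: Apply to 'N' (y = 13): D(13) = 23 * (13 - 17) mod 26 = 23 * -4 mod 26 = 12 -> 'M'.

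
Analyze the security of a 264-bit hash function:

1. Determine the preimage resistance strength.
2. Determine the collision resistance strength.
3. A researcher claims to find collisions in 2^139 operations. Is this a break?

Step 1: Preimage resistance requires brute-force of 2^264 operations.
Step 2: Collision resistance (birthday bound) = 2^(264/2) = 2^132.
Step 3: The claimed attack costs 2^139 operations.
Step 4: Since 2^139 >= 2^132, the claimed attack is no faster than the generic birthday attack, so this does not break collision resistance.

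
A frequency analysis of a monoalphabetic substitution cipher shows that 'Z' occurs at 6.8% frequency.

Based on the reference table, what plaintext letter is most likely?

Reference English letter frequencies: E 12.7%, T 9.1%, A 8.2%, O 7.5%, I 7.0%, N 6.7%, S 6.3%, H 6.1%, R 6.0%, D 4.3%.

Step 1: The observed frequency is 6.8%.
Step 2: Compare with English frequencies:
  E: 12.7% (difference: 5.9%)
  T: 9.1% (difference: 2.3%)
  A: 8.2% (difference: 1.4%)
  O: 7.5% (difference: 0.7%)
  I: 7.0% (difference: 0.2%)
  N: 6.7% (difference: 0.1%) <-- closest
  S: 6.3% (difference: 0.5%)
  H: 6.1% (difference: 0.7%)
  R: 6.0% (difference: 0.8%)
  D: 4.3% (difference: 2.5%)
Step 3: 'Z' most likely represents 'N' (frequency 6.7%).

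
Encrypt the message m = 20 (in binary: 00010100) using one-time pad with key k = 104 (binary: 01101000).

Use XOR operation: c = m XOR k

Step 1: Write out the XOR operation bit by bit:
  Message: 00010100
  Key:     01101000
  XOR:     01111100
Step 2: Convert to decimal: 01111100 = 124.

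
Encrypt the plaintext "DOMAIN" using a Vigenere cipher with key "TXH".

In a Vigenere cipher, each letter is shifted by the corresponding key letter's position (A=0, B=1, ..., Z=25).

Step 1: Repeat key to match plaintext length:
  Plaintext: DOMAIN
  Key:       TXHTXH
Step 2: Encrypt each letter:
  D(3) + T(19) = (3+19) mod 26 = 22 = W
  O(14) + X(23) = (14+23) mod 26 = 11 = L
  M(12) + H(7) = (12+7) mod 26 = 19 = T
  A(0) + T(19) = (0+19) mod 26 = 19 = T
  I(8) + X(23) = (8+23) mod 26 = 5 = F
  N(13) + H(7) = (13+7) mod 26 = 20 = U
Ciphertext: WLTTFU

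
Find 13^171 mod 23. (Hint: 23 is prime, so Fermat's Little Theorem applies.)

Step 1: Since 23 is prime, by Fermat's Little Theorem: 13^22 = 1 (mod 23).
Step 2: Reduce exponent: 171 mod 22 = 17.
Step 3: So 13^171 = 13^17 (mod 23).
Step 4: 13^17 mod 23 = 6.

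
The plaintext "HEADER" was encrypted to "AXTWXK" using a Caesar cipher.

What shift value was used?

Step 1: Compare first letters: H (position 7) -> A (position 0).
Step 2: Shift = (0 - 7) mod 26 = 19.
The shift value is 19.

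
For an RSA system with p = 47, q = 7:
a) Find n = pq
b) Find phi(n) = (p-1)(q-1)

Step 1: n = p * q = 47 * 7 = 329.
Step 2: phi(n) = (p-1)(q-1) = 46 * 6 = 276.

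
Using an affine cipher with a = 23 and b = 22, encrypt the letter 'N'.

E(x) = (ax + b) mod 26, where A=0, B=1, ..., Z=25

Step 1: Convert 'N' to number: x = 13.
Step 2: E(13) = (23 * 13 + 22) mod 26 = 321 mod 26 = 9.
Step 3: Convert 9 back to letter: J.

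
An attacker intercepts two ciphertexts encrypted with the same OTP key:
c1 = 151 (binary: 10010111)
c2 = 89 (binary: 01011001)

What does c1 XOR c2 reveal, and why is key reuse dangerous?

Step 1: c1 XOR c2 = (m1 XOR k) XOR (m2 XOR k).
Step 2: By XOR associativity/commutativity: = m1 XOR m2 XOR k XOR k = m1 XOR m2.
Step 3: 10010111 XOR 01011001 = 11001110 = 206.
Step 4: The key cancels out! An attacker learns m1 XOR m2 = 206, revealing the relationship between plaintexts.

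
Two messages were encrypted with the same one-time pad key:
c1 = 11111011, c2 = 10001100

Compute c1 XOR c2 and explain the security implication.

Step 1: c1 XOR c2 = (m1 XOR k) XOR (m2 XOR k).
Step 2: By XOR associativity/commutativity: = m1 XOR m2 XOR k XOR k = m1 XOR m2.
Step 3: 11111011 XOR 10001100 = 01110111 = 119.
Step 4: The key cancels out! An attacker learns m1 XOR m2 = 119, revealing the relationship between plaintexts.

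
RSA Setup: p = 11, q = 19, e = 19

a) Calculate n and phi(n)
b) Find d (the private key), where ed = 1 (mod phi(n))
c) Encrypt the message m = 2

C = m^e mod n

Step 1: n = 11 * 19 = 209.
Step 2: phi(n) = (11-1)(19-1) = 10 * 18 = 180.
Step 3: Find d = 19^(-1) mod 180 = 19.
  Verify: 19 * 19 = 361 = 1 (mod 180).
Step 4: C = 2^19 mod 209 = 116.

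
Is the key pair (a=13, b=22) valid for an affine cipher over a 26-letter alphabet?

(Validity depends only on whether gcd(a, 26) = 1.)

Step 1: Compute gcd(13, 26).
Step 2: gcd(13, 26) = 13.
Since gcd = 13 != 1, 13 shares a common factor with 26, so it cannot be used.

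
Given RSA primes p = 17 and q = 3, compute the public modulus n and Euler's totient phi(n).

Step 1: n = p * q = 17 * 3 = 51.
Step 2: phi(n) = (p-1)(q-1) = 16 * 2 = 32.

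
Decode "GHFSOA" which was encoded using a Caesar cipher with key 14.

Step 1: Reverse the shift by subtracting 14 from each letter position.
  G (position 6) -> position (6-14) mod 26 = 18 -> S
  H (position 7) -> position (7-14) mod 26 = 19 -> T
  F (position 5) -> position (5-14) mod 26 = 17 -> R
  S (position 18) -> position (18-14) mod 26 = 4 -> E
  O (position 14) -> position (14-14) mod 26 = 0 -> A
  A (position 0) -> position (0-14) mod 26 = 12 -> M
Decrypted message: STREAM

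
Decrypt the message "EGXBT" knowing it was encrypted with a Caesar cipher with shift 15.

Step 1: Reverse the shift by subtracting 15 from each letter position.
  E (position 4) -> position (4-15) mod 26 = 15 -> P
  G (position 6) -> position (6-15) mod 26 = 17 -> R
  X (position 23) -> position (23-15) mod 26 = 8 -> I
  B (position 1) -> position (1-15) mod 26 = 12 -> M
  T (position 19) -> position (19-15) mod 26 = 4 -> E
Decrypted message: PRIME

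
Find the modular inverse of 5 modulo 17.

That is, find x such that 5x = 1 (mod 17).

Step 1: We need x such that 5 * x = 1 (mod 17).
Step 2: Using the extended Euclidean algorithm or trial:
  5 * 7 = 35 = 2 * 17 + 1.
Step 3: Since 35 mod 17 = 1, the inverse is x = 7.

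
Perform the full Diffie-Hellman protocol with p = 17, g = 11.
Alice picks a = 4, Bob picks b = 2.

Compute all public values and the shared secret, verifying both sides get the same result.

Step 1: A = g^a mod p = 11^4 mod 17 = 4.
Step 2: B = g^b mod p = 11^2 mod 17 = 2.
Step 3: Alice computes s = B^a mod p = 2^4 mod 17 = 16.
Step 4: Bob computes s = A^b mod p = 4^2 mod 17 = 16.
Both sides agree: shared secret = 16.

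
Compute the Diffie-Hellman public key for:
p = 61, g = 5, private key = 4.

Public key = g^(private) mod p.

Step 1: A = g^a mod p = 5^4 mod 61.
  5^1 mod 61 = 5
  5^2 mod 61 = (5 * 5) mod 61 = 25
  5^3 mod 61 = (25 * 5) mod 61 = 3
  5^4 mod 61 = (3 * 5) mod 61 = 15
Result: A = 15.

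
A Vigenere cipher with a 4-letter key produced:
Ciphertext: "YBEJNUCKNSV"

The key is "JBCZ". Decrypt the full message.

Step 1: Key 'JBCZ' has length 4. Extended key: JBCZJBCZJBC
Step 2: Decrypt each position:
  Y(24) - J(9) = 15 = P
  B(1) - B(1) = 0 = A
  E(4) - C(2) = 2 = C
  J(9) - Z(25) = 10 = K
  N(13) - J(9) = 4 = E
  U(20) - B(1) = 19 = T
  C(2) - C(2) = 0 = A
  K(10) - Z(25) = 11 = L
  N(13) - J(9) = 4 = E
  S(18) - B(1) = 17 = R
  V(21) - C(2) = 19 = T
Plaintext: PACKETALERT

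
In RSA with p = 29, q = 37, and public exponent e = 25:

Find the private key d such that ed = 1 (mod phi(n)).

Step 1: n = 29 * 37 = 1073.
Step 2: phi(n) = 28 * 36 = 1008.
Step 3: Find d such that 25 * d = 1 (mod 1008).
Step 4: d = 25^(-1) mod 1008 = 121.
Verification: 25 * 121 = 3025 = 3 * 1008 + 1.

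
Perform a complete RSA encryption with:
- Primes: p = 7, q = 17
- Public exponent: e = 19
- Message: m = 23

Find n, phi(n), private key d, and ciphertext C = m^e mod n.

Step 1: n = 7 * 17 = 119.
Step 2: phi(n) = (7-1)(17-1) = 6 * 16 = 96.
Step 3: Find d = 19^(-1) mod 96 = 91.
  Verify: 19 * 91 = 1729 = 1 (mod 96).
Step 4: C = 23^19 mod 119 = 114.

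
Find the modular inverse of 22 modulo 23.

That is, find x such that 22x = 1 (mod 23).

Step 1: We need x such that 22 * x = 1 (mod 23).
Step 2: Using the extended Euclidean algorithm or trial:
  22 * 22 = 484 = 21 * 23 + 1.
Step 3: Since 484 mod 23 = 1, the inverse is x = 22.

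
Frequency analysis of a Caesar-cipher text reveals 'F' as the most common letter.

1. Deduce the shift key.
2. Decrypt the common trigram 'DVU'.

Step 1: In English, 'E' is the most frequent letter (12.7%).
Step 2: The most frequent ciphertext letter is 'F' (position 5).
Step 3: Shift = (5 - 4) mod 26 = 1.
Step 4: Decrypt 'DVU' by shifting back 1:
  D -> C
  V -> U
  U -> T
Step 5: 'DVU' decrypts to 'CUT'.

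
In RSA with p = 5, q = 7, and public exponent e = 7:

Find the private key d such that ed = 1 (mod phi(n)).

Step 1: n = 5 * 7 = 35.
Step 2: phi(n) = 4 * 6 = 24.
Step 3: Find d such that 7 * d = 1 (mod 24).
Step 4: d = 7^(-1) mod 24 = 7.
Verification: 7 * 7 = 49 = 2 * 24 + 1.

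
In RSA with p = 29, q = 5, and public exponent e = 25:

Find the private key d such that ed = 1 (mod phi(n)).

Step 1: n = 29 * 5 = 145.
Step 2: phi(n) = 28 * 4 = 112.
Step 3: Find d such that 25 * d = 1 (mod 112).
Step 4: d = 25^(-1) mod 112 = 9.
Verification: 25 * 9 = 225 = 2 * 112 + 1.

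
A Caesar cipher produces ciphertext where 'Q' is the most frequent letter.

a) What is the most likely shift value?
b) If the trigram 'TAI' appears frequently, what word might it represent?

Step 1: In English, 'E' is the most frequent letter (12.7%).
Step 2: The most frequent ciphertext letter is 'Q' (position 16).
Step 3: Shift = (16 - 4) mod 26 = 12.
Step 4: Decrypt 'TAI' by shifting back 12:
  T -> H
  A -> O
  I -> W
Step 5: 'TAI' decrypts to 'HOW'.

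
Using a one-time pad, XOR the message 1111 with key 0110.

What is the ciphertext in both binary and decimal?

Step 1: Write out the XOR operation bit by bit:
  Message: 1111
  Key:     0110
  XOR:     1001
Step 2: Convert to decimal: 1001 = 9.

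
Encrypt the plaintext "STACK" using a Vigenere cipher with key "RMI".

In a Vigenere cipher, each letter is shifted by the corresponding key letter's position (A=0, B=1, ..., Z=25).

Step 1: Repeat key to match plaintext length:
  Plaintext: STACK
  Key:       RMIRM
Step 2: Encrypt each letter:
  S(18) + R(17) = (18+17) mod 26 = 9 = J
  T(19) + M(12) = (19+12) mod 26 = 5 = F
  A(0) + I(8) = (0+8) mod 26 = 8 = I
  C(2) + R(17) = (2+17) mod 26 = 19 = T
  K(10) + M(12) = (10+12) mod 26 = 22 = W
Ciphertext: JFITW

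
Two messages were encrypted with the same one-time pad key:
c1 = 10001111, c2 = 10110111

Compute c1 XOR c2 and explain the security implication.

Step 1: c1 XOR c2 = (m1 XOR k) XOR (m2 XOR k).
Step 2: By XOR associativity/commutativity: = m1 XOR m2 XOR k XOR k = m1 XOR m2.
Step 3: 10001111 XOR 10110111 = 00111000 = 56.
Step 4: The key cancels out! An attacker learns m1 XOR m2 = 56, revealing the relationship between plaintexts.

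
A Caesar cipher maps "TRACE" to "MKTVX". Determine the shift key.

Step 1: Compare first letters: T (position 19) -> M (position 12).
Step 2: Shift = (12 - 19) mod 26 = 19.
The shift value is 19.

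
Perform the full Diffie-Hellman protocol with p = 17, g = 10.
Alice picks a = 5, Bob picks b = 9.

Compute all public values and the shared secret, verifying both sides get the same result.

Step 1: A = g^a mod p = 10^5 mod 17 = 6.
Step 2: B = g^b mod p = 10^9 mod 17 = 7.
Step 3: Alice computes s = B^a mod p = 7^5 mod 17 = 11.
Step 4: Bob computes s = A^b mod p = 6^9 mod 17 = 11.
Both sides agree: shared secret = 11.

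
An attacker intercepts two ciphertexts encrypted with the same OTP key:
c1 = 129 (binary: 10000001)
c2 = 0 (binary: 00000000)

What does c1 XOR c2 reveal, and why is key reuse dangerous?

Step 1: c1 XOR c2 = (m1 XOR k) XOR (m2 XOR k).
Step 2: By XOR associativity/commutativity: = m1 XOR m2 XOR k XOR k = m1 XOR m2.
Step 3: 10000001 XOR 00000000 = 10000001 = 129.
Step 4: The key cancels out! An attacker learns m1 XOR m2 = 129, revealing the relationship between plaintexts.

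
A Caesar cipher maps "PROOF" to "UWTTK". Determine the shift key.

Step 1: Compare first letters: P (position 15) -> U (position 20).
Step 2: Shift = (20 - 15) mod 26 = 5.
The shift value is 5.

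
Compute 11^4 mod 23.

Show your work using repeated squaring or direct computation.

Step 1: Compute 11^4 mod 23 step by step, reducing modulo 23 at each step.
  11^1 mod 23 = 11
  11^2 mod 23 = (11 * 11) mod 23 = 6
  11^3 mod 23 = (6 * 11) mod 23 = 20
  11^4 mod 23 = (20 * 11) mod 23 = 13
Step 2: Result = 13.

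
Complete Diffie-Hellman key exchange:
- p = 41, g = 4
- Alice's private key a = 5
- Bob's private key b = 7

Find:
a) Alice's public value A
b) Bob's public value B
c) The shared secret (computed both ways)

Step 1: A = g^a mod p = 4^5 mod 41 = 40.
Step 2: B = g^b mod p = 4^7 mod 41 = 25.
Step 3: Alice computes s = B^a mod p = 25^5 mod 41 = 40.
Step 4: Bob computes s = A^b mod p = 40^7 mod 41 = 40.
Both sides agree: shared secret = 40.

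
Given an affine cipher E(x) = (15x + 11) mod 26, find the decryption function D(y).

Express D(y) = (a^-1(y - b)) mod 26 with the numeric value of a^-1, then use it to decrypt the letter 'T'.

Step 1: Find a^-1, the modular inverse of 15 mod 26.
Step 2: We need 15 * a^-1 = 1 (mod 26).
Step 3: 15 * 7 = 105 = 4 * 26 + 1, so a^-1 = 7.
Step 4: D(y) = 7(y - 11) mod 26.
Step 5: Apply to 'T' (y = 19): D(19) = 7 * (19 - 11) mod 26 = 7 * 8 mod 26 = 4 -> 'E'.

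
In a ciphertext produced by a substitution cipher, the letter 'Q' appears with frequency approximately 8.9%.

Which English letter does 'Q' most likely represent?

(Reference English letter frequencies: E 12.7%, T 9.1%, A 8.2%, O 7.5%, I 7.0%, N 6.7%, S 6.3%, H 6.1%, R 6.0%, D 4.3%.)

Step 1: The observed frequency is 8.9%.
Step 2: Compare with English frequencies:
  E: 12.7% (difference: 3.8%)
  T: 9.1% (difference: 0.2%) <-- closest
  A: 8.2% (difference: 0.7%)
  O: 7.5% (difference: 1.4%)
  I: 7.0% (difference: 1.9%)
  N: 6.7% (difference: 2.2%)
  S: 6.3% (difference: 2.6%)
  H: 6.1% (difference: 2.8%)
  R: 6.0% (difference: 2.9%)
  D: 4.3% (difference: 4.6%)
Step 3: 'Q' most likely represents 'T' (frequency 9.1%).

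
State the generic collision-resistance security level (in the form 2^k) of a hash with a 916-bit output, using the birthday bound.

Step 1: The birthday paradox gives collision probability ~50% after sqrt(2^n) = 2^(n/2) hashes.
Step 2: For 916-bit output: 2^(916/2) = 2^458.
Step 3: Approximately 2^458 hash computations needed.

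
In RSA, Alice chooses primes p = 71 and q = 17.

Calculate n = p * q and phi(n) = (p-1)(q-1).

Step 1: n = p * q = 71 * 17 = 1207.
Step 2: phi(n) = (p-1)(q-1) = 70 * 16 = 1120.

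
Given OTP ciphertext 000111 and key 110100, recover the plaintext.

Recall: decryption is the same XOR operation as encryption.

Step 1: XOR ciphertext with key:
  Ciphertext: 000111
  Key:        110100
  XOR:        110011
Step 2: Plaintext = 110011 = 51 in decimal.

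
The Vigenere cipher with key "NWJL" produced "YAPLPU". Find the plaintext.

Step 1: Extend key: NWJLNW
Step 2: Decrypt each letter (c - k) mod 26:
  Y(24) - N(13) = (24-13) mod 26 = 11 = L
  A(0) - W(22) = (0-22) mod 26 = 4 = E
  P(15) - J(9) = (15-9) mod 26 = 6 = G
  L(11) - L(11) = (11-11) mod 26 = 0 = A
  P(15) - N(13) = (15-13) mod 26 = 2 = C
  U(20) - W(22) = (20-22) mod 26 = 24 = Y
Plaintext: LEGACY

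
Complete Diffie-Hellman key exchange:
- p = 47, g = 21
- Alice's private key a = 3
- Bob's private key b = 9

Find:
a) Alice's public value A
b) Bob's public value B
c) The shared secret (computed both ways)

Step 1: A = g^a mod p = 21^3 mod 47 = 2.
Step 2: B = g^b mod p = 21^9 mod 47 = 8.
Step 3: Alice computes s = B^a mod p = 8^3 mod 47 = 42.
Step 4: Bob computes s = A^b mod p = 2^9 mod 47 = 42.
Both sides agree: shared secret = 42.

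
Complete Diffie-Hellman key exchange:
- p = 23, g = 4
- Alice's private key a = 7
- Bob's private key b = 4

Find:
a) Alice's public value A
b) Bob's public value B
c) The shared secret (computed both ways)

Step 1: A = g^a mod p = 4^7 mod 23 = 8.
Step 2: B = g^b mod p = 4^4 mod 23 = 3.
Step 3: Alice computes s = B^a mod p = 3^7 mod 23 = 2.
Step 4: Bob computes s = A^b mod p = 8^4 mod 23 = 2.
Both sides agree: shared secret = 2.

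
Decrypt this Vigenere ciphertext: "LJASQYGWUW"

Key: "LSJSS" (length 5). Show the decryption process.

Step 1: Key 'LSJSS' has length 5. Extended key: LSJSSLSJSS
Step 2: Decrypt each position:
  L(11) - L(11) = 0 = A
  J(9) - S(18) = 17 = R
  A(0) - J(9) = 17 = R
  S(18) - S(18) = 0 = A
  Q(16) - S(18) = 24 = Y
  Y(24) - L(11) = 13 = N
  G(6) - S(18) = 14 = O
  W(22) - J(9) = 13 = N
  U(20) - S(18) = 2 = C
  W(22) - S(18) = 4 = E
Plaintext: ARRAYNONCE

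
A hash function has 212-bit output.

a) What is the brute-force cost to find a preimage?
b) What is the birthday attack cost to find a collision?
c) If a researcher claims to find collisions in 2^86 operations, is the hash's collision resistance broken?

Step 1: Preimage resistance requires brute-force of 2^212 operations.
Step 2: Collision resistance (birthday bound) = 2^(212/2) = 2^106.
Step 3: The claimed attack costs 2^86 operations.
Step 4: Since 2^86 < 2^106, the claimed attack beats the generic birthday bound, so collision resistance is broken.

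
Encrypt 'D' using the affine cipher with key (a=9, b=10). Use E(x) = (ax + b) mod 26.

Step 1: Convert 'D' to number: x = 3.
Step 2: E(3) = (9 * 3 + 10) mod 26 = 37 mod 26 = 11.
Step 3: Convert 11 back to letter: L.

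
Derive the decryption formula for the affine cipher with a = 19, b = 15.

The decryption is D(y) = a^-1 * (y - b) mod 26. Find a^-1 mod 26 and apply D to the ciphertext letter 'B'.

Step 1: Find a^-1, the modular inverse of 19 mod 26.
Step 2: We need 19 * a^-1 = 1 (mod 26).
Step 3: 19 * 11 = 209 = 8 * 26 + 1, so a^-1 = 11.
Step 4: D(y) = 11(y - 15) mod 26.
Step 5: Apply to 'B' (y = 1): D(1) = 11 * (1 - 15) mod 26 = 11 * -14 mod 26 = 2 -> 'C'.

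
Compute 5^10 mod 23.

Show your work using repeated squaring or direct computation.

Step 1: Compute 5^10 mod 23 step by step, reducing modulo 23 at each step.
  5^1 mod 23 = 5
  5^2 mod 23 = (5 * 5) mod 23 = 2
  5^3 mod 23 = (2 * 5) mod 23 = 10
  5^4 mod 23 = (10 * 5) mod 23 = 4
  5^5 mod 23 = (4 * 5) mod 23 = 20
  5^6 mod 23 = (20 * 5) mod 23 = 8
  5^7 mod 23 = (8 * 5) mod 23 = 17
  5^8 mod 23 = (17 * 5) mod 23 = 16
  5^9 mod 23 = (16 * 5) mod 23 = 11
  5^10 mod 23 = (11 * 5) mod 23 = 9
Step 2: Result = 9.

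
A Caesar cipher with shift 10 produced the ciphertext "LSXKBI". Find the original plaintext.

Step 1: Reverse the shift by subtracting 10 from each letter position.
  L (position 11) -> position (11-10) mod 26 = 1 -> B
  S (position 18) -> position (18-10) mod 26 = 8 -> I
  X (position 23) -> position (23-10) mod 26 = 13 -> N
  K (position 10) -> position (10-10) mod 26 = 0 -> A
  B (position 1) -> position (1-10) mod 26 = 17 -> R
  I (position 8) -> position (8-10) mod 26 = 24 -> Y
Decrypted message: BINARY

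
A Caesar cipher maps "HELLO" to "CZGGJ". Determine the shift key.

Step 1: Compare first letters: H (position 7) -> C (position 2).
Step 2: Shift = (2 - 7) mod 26 = 21.
The shift value is 21.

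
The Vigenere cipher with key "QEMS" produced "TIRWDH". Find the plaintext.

Step 1: Extend key: QEMSQE
Step 2: Decrypt each letter (c - k) mod 26:
  T(19) - Q(16) = (19-16) mod 26 = 3 = D
  I(8) - E(4) = (8-4) mod 26 = 4 = E
  R(17) - M(12) = (17-12) mod 26 = 5 = F
  W(22) - S(18) = (22-18) mod 26 = 4 = E
  D(3) - Q(16) = (3-16) mod 26 = 13 = N
  H(7) - E(4) = (7-4) mod 26 = 3 = D
Plaintext: DEFEND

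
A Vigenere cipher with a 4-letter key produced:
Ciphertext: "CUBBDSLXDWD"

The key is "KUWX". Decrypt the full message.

Step 1: Key 'KUWX' has length 4. Extended key: KUWXKUWXKUW
Step 2: Decrypt each position:
  C(2) - K(10) = 18 = S
  U(20) - U(20) = 0 = A
  B(1) - W(22) = 5 = F
  B(1) - X(23) = 4 = E
  D(3) - K(10) = 19 = T
  S(18) - U(20) = 24 = Y
  L(11) - W(22) = 15 = P
  X(23) - X(23) = 0 = A
  D(3) - K(10) = 19 = T
  W(22) - U(20) = 2 = C
  D(3) - W(22) = 7 = H
Plaintext: SAFETYPATCH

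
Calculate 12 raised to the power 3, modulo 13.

Step 1: Compute 12^3 mod 13 step by step, reducing modulo 13 at each step.
  12^1 mod 13 = 12
  12^2 mod 13 = (12 * 12) mod 13 = 1
  12^3 mod 13 = (1 * 12) mod 13 = 12
Step 2: Result = 12.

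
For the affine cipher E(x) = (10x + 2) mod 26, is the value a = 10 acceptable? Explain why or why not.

Step 1: Compute gcd(10, 26).
Step 2: gcd(10, 26) = 2.
Since gcd = 2 != 1, 10 shares a common factor with 26, so it cannot be used.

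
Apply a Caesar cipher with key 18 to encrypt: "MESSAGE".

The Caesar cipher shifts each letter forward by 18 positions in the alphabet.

Step 1: For each letter, shift forward by 18 positions (mod 26).
  M (position 12) -> position (12+18) mod 26 = 4 -> E
  E (position 4) -> position (4+18) mod 26 = 22 -> W
  S (position 18) -> position (18+18) mod 26 = 10 -> K
  S (position 18) -> position (18+18) mod 26 = 10 -> K
  A (position 0) -> position (0+18) mod 26 = 18 -> S
  G (position 6) -> position (6+18) mod 26 = 24 -> Y
  E (position 4) -> position (4+18) mod 26 = 22 -> W
Result: EWKKSYW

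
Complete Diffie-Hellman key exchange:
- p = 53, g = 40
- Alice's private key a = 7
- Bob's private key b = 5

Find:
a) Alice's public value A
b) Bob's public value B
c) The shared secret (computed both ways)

Step 1: A = g^a mod p = 40^7 mod 53 = 38.
Step 2: B = g^b mod p = 40^5 mod 53 = 25.
Step 3: Alice computes s = B^a mod p = 25^7 mod 53 = 9.
Step 4: Bob computes s = A^b mod p = 38^5 mod 53 = 9.
Both sides agree: shared secret = 9.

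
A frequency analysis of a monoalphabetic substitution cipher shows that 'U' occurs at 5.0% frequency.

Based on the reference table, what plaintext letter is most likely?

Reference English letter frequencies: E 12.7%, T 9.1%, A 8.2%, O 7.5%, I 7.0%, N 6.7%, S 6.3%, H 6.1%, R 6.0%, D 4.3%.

Step 1: The observed frequency is 5.0%.
Step 2: Compare with English frequencies:
  E: 12.7% (difference: 7.7%)
  T: 9.1% (difference: 4.1%)
  A: 8.2% (difference: 3.2%)
  O: 7.5% (difference: 2.5%)
  I: 7.0% (difference: 2.0%)
  N: 6.7% (difference: 1.7%)
  S: 6.3% (difference: 1.3%)
  H: 6.1% (difference: 1.1%)
  R: 6.0% (difference: 1.0%)
  D: 4.3% (difference: 0.7%) <-- closest
Step 3: 'U' most likely represents 'D' (frequency 4.3%).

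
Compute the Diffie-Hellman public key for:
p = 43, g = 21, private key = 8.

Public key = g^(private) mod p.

Step 1: A = g^a mod p = 21^8 mod 43.
  21^1 mod 43 = 21
  21^2 mod 43 = (21 * 21) mod 43 = 11
  21^3 mod 43 = (11 * 21) mod 43 = 16
  21^4 mod 43 = (16 * 21) mod 43 = 35
  21^5 mod 43 = (35 * 21) mod 43 = 4
  21^6 mod 43 = (4 * 21) mod 43 = 41
  21^7 mod 43 = (41 * 21) mod 43 = 1
  21^8 mod 43 = (1 * 21) mod 43 = 21
Result: A = 21.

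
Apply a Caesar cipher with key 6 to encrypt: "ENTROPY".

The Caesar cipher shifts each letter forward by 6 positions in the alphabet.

Step 1: For each letter, shift forward by 6 positions (mod 26).
  E (position 4) -> position (4+6) mod 26 = 10 -> K
  N (position 13) -> position (13+6) mod 26 = 19 -> T
  T (position 19) -> position (19+6) mod 26 = 25 -> Z
  R (position 17) -> position (17+6) mod 26 = 23 -> X
  O (position 14) -> position (14+6) mod 26 = 20 -> U
  P (position 15) -> position (15+6) mod 26 = 21 -> V
  Y (position 24) -> position (24+6) mod 26 = 4 -> E
Result: KTZXUVE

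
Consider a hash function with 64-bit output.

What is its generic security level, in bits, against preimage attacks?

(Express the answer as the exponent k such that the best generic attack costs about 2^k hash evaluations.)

Step 1: The hash has a 64-bit output.
Step 2: Preimage resistance means: given a digest h(x), it should be infeasible to find any input that hashes to it.
With a 64-bit output there are 2^64 possible digests, so a generic brute-force preimage search costs about 2^64 evaluations.
Step 3: Security level = 64 bits.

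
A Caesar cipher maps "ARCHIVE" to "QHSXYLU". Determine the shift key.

Step 1: Compare first letters: A (position 0) -> Q (position 16).
Step 2: Shift = (16 - 0) mod 26 = 16.
The shift value is 16.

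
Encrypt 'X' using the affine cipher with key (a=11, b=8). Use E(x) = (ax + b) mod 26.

Step 1: Convert 'X' to number: x = 23.
Step 2: E(23) = (11 * 23 + 8) mod 26 = 261 mod 26 = 1.
Step 3: Convert 1 back to letter: B.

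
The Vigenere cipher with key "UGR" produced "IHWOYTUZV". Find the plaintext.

Step 1: Extend key: UGRUGRUGR
Step 2: Decrypt each letter (c - k) mod 26:
  I(8) - U(20) = (8-20) mod 26 = 14 = O
  H(7) - G(6) = (7-6) mod 26 = 1 = B
  W(22) - R(17) = (22-17) mod 26 = 5 = F
  O(14) - U(20) = (14-20) mod 26 = 20 = U
  Y(24) - G(6) = (24-6) mod 26 = 18 = S
  T(19) - R(17) = (19-17) mod 26 = 2 = C
  U(20) - U(20) = (20-20) mod 26 = 0 = A
  Z(25) - G(6) = (25-6) mod 26 = 19 = T
  V(21) - R(17) = (21-17) mod 26 = 4 = E
Plaintext: OBFUSCATE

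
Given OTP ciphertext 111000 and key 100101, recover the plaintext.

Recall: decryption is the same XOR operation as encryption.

Step 1: XOR ciphertext with key:
  Ciphertext: 111000
  Key:        100101
  XOR:        011101
Step 2: Plaintext = 011101 = 29 in decimal.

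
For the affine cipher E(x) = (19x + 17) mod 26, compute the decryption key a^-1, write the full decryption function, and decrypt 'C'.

Step 1: Find a^-1, the modular inverse of 19 mod 26.
Step 2: We need 19 * a^-1 = 1 (mod 26).
Step 3: 19 * 11 = 209 = 8 * 26 + 1, so a^-1 = 11.
Step 4: D(y) = 11(y - 17) mod 26.
Step 5: Apply to 'C' (y = 2): D(2) = 11 * (2 - 17) mod 26 = 11 * -15 mod 26 = 17 -> 'R'.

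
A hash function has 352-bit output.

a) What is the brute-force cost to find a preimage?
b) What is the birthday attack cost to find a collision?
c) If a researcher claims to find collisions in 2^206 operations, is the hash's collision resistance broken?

Step 1: Preimage resistance requires brute-force of 2^352 operations.
Step 2: Collision resistance (birthday bound) = 2^(352/2) = 2^176.
Step 3: The claimed attack costs 2^206 operations.
Step 4: Since 2^206 >= 2^176, the claimed attack is no faster than the generic birthday attack, so this does not break collision resistance.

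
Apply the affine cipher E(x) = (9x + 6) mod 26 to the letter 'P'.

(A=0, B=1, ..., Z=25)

Step 1: Convert 'P' to number: x = 15.
Step 2: E(15) = (9 * 15 + 6) mod 26 = 141 mod 26 = 11.
Step 3: Convert 11 back to letter: L.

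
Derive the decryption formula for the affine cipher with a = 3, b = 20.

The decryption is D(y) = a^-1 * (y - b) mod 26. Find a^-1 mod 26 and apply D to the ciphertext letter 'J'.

Step 1: Find a^-1, the modular inverse of 3 mod 26.
Step 2: We need 3 * a^-1 = 1 (mod 26).
Step 3: 3 * 9 = 27 = 1 * 26 + 1, so a^-1 = 9.
Step 4: D(y) = 9(y - 20) mod 26.
Step 5: Apply to 'J' (y = 9): D(9) = 9 * (9 - 20) mod 26 = 9 * -11 mod 26 = 5 -> 'F'.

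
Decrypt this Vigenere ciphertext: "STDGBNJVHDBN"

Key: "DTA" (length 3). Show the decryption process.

Step 1: Key 'DTA' has length 3. Extended key: DTADTADTADTA
Step 2: Decrypt each position:
  S(18) - D(3) = 15 = P
  T(19) - T(19) = 0 = A
  D(3) - A(0) = 3 = D
  G(6) - D(3) = 3 = D
  B(1) - T(19) = 8 = I
  N(13) - A(0) = 13 = N
  J(9) - D(3) = 6 = G
  V(21) - T(19) = 2 = C
  H(7) - A(0) = 7 = H
  D(3) - D(3) = 0 = A
  B(1) - T(19) = 8 = I
  N(13) - A(0) = 13 = N
Plaintext: PADDINGCHAIN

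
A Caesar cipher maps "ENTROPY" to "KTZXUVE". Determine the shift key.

Step 1: Compare first letters: E (position 4) -> K (position 10).
Step 2: Shift = (10 - 4) mod 26 = 6.
The shift value is 6.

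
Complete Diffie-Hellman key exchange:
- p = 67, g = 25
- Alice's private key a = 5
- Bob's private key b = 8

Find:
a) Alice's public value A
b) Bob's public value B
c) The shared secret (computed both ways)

Step 1: A = g^a mod p = 25^5 mod 67 = 40.
Step 2: B = g^b mod p = 25^8 mod 67 = 24.
Step 3: Alice computes s = B^a mod p = 24^5 mod 67 = 9.
Step 4: Bob computes s = A^b mod p = 40^8 mod 67 = 9.
Both sides agree: shared secret = 9.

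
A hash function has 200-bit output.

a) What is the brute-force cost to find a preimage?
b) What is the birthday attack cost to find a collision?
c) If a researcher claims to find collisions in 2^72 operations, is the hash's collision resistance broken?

Step 1: Preimage resistance requires brute-force of 2^200 operations.
Step 2: Collision resistance (birthday bound) = 2^(200/2) = 2^100.
Step 3: The claimed attack costs 2^72 operations.
Step 4: Since 2^72 < 2^100, the claimed attack beats the generic birthday bound, so collision resistance is broken.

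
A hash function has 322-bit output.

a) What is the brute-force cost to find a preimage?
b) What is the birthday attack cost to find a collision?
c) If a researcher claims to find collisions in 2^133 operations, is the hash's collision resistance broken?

Step 1: Preimage resistance requires brute-force of 2^322 operations.
Step 2: Collision resistance (birthday bound) = 2^(322/2) = 2^161.
Step 3: The claimed attack costs 2^133 operations.
Step 4: Since 2^133 < 2^161, the claimed attack beats the generic birthday bound, so collision resistance is broken.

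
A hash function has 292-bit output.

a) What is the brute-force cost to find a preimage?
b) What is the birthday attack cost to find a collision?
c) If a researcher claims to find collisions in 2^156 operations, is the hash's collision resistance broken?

Step 1: Preimage resistance requires brute-force of 2^292 operations.
Step 2: Collision resistance (birthday bound) = 2^(292/2) = 2^146.
Step 3: The claimed attack costs 2^156 operations.
Step 4: Since 2^156 >= 2^146, the claimed attack is no faster than the generic birthday attack, so this does not break collision resistance.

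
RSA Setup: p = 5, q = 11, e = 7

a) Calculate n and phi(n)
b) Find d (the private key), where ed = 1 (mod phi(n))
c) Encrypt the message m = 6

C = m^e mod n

Step 1: n = 5 * 11 = 55.
Step 2: phi(n) = (5-1)(11-1) = 4 * 10 = 40.
Step 3: Find d = 7^(-1) mod 40 = 23.
  Verify: 7 * 23 = 161 = 1 (mod 40).
Step 4: C = 6^7 mod 55 = 41.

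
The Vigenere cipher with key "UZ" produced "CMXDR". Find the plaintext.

Step 1: Extend key: UZUZU
Step 2: Decrypt each letter (c - k) mod 26:
  C(2) - U(20) = (2-20) mod 26 = 8 = I
  M(12) - Z(25) = (12-25) mod 26 = 13 = N
  X(23) - U(20) = (23-20) mod 26 = 3 = D
  D(3) - Z(25) = (3-25) mod 26 = 4 = E
  R(17) - U(20) = (17-20) mod 26 = 23 = X
Plaintext: INDEX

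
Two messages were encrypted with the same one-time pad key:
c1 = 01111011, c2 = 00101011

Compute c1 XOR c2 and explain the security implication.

Step 1: c1 XOR c2 = (m1 XOR k) XOR (m2 XOR k).
Step 2: By XOR associativity/commutativity: = m1 XOR m2 XOR k XOR k = m1 XOR m2.
Step 3: 01111011 XOR 00101011 = 01010000 = 80.
Step 4: The key cancels out! An attacker learns m1 XOR m2 = 80, revealing the relationship between plaintexts.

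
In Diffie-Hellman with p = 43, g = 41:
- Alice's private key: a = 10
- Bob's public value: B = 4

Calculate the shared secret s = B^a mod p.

Step 1: s = B^a mod p = 4^10 mod 43.
  4^1 mod 43 = 4
  4^2 mod 43 = (4 * 4) mod 43 = 16
  4^3 mod 43 = (16 * 4) mod 43 = 21
  4^4 mod 43 = (21 * 4) mod 43 = 41
  4^5 mod 43 = (41 * 4) mod 43 = 35
  4^6 mod 43 = (35 * 4) mod 43 = 11
  4^7 mod 43 = (11 * 4) mod 43 = 1
  4^8 mod 43 = (1 * 4) mod 43 = 4
  4^9 mod 43 = (4 * 4) mod 43 = 16
  4^10 mod 43 = (16 * 4) mod 43 = 21
Result: shared secret = 21.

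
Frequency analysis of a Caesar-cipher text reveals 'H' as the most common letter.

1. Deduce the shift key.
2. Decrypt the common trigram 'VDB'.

Step 1: In English, 'E' is the most frequent letter (12.7%).
Step 2: The most frequent ciphertext letter is 'H' (position 7).
Step 3: Shift = (7 - 4) mod 26 = 3.
Step 4: Decrypt 'VDB' by shifting back 3:
  V -> S
  D -> A
  B -> Y
Step 5: 'VDB' decrypts to 'SAY'.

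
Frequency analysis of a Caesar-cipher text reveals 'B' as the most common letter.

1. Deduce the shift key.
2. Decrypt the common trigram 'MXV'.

Step 1: In English, 'E' is the most frequent letter (12.7%).
Step 2: The most frequent ciphertext letter is 'B' (position 1).
Step 3: Shift = (1 - 4) mod 26 = 23.
Step 4: Decrypt 'MXV' by shifting back 23:
  M -> P
  X -> A
  V -> Y
Step 5: 'MXV' decrypts to 'PAY'.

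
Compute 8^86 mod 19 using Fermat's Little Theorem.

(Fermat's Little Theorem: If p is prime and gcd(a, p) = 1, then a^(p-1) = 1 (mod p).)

Step 1: Since 19 is prime, by Fermat's Little Theorem: 8^18 = 1 (mod 19).
Step 2: Reduce exponent: 86 mod 18 = 14.
Step 3: So 8^86 = 8^14 (mod 19).
Step 4: 8^14 mod 19 = 7.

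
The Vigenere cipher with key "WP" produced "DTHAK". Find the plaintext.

Step 1: Extend key: WPWPW
Step 2: Decrypt each letter (c - k) mod 26:
  D(3) - W(22) = (3-22) mod 26 = 7 = H
  T(19) - P(15) = (19-15) mod 26 = 4 = E
  H(7) - W(22) = (7-22) mod 26 = 11 = L
  A(0) - P(15) = (0-15) mod 26 = 11 = L
  K(10) - W(22) = (10-22) mod 26 = 14 = O
Plaintext: HELLO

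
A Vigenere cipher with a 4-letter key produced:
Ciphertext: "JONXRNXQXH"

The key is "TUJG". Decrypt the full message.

Step 1: Key 'TUJG' has length 4. Extended key: TUJGTUJGTU
Step 2: Decrypt each position:
  J(9) - T(19) = 16 = Q
  O(14) - U(20) = 20 = U
  N(13) - J(9) = 4 = E
  X(23) - G(6) = 17 = R
  R(17) - T(19) = 24 = Y
  N(13) - U(20) = 19 = T
  X(23) - J(9) = 14 = O
  Q(16) - G(6) = 10 = K
  X(23) - T(19) = 4 = E
  H(7) - U(20) = 13 = N
Plaintext: QUERYTOKEN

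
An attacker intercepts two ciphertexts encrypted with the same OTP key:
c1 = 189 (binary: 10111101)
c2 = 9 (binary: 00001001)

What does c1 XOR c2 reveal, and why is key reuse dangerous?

Step 1: c1 XOR c2 = (m1 XOR k) XOR (m2 XOR k).
Step 2: By XOR associativity/commutativity: = m1 XOR m2 XOR k XOR k = m1 XOR m2.
Step 3: 10111101 XOR 00001001 = 10110100 = 180.
Step 4: The key cancels out! An attacker learns m1 XOR m2 = 180, revealing the relationship between plaintexts.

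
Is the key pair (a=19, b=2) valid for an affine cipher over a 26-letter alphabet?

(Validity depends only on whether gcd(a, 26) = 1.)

Step 1: Compute gcd(19, 26).
Step 2: gcd(19, 26) = 1.
Since gcd = 1, 19 is coprime with 26, so it is a valid key.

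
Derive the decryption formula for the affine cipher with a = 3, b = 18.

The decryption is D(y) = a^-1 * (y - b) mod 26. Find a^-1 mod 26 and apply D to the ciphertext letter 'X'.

Step 1: Find a^-1, the modular inverse of 3 mod 26.
Step 2: We need 3 * a^-1 = 1 (mod 26).
Step 3: 3 * 9 = 27 = 1 * 26 + 1, so a^-1 = 9.
Step 4: D(y) = 9(y - 18) mod 26.
Step 5: Apply to 'X' (y = 23): D(23) = 9 * (23 - 18) mod 26 = 9 * 5 mod 26 = 19 -> 'T'.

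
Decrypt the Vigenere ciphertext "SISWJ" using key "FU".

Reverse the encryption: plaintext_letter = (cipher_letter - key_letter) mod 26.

Step 1: Extend key: FUFUF
Step 2: Decrypt each letter (c - k) mod 26:
  S(18) - F(5) = (18-5) mod 26 = 13 = N
  I(8) - U(20) = (8-20) mod 26 = 14 = O
  S(18) - F(5) = (18-5) mod 26 = 13 = N
  W(22) - U(20) = (22-20) mod 26 = 2 = C
  J(9) - F(5) = (9-5) mod 26 = 4 = E
Plaintext: NONCE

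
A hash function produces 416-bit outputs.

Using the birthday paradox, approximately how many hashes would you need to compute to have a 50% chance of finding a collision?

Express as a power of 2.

Step 1: The birthday paradox gives collision probability ~50% after sqrt(2^n) = 2^(n/2) hashes.
Step 2: For 416-bit output: 2^(416/2) = 2^208.
Step 3: Approximately 2^208 hash computations needed.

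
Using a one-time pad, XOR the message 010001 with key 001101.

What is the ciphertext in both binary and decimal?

Step 1: Write out the XOR operation bit by bit:
  Message: 010001
  Key:     001101
  XOR:     011100
Step 2: Convert to decimal: 011100 = 28.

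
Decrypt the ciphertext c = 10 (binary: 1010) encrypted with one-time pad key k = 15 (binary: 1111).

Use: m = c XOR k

Step 1: XOR ciphertext with key:
  Ciphertext: 1010
  Key:        1111
  XOR:        0101
Step 2: Plaintext = 0101 = 5 in decimal.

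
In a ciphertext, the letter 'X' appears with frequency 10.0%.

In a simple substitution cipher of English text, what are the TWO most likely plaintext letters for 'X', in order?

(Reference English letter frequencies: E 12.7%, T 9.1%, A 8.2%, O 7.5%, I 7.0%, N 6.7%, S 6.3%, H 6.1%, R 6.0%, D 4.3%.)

Step 1: Observed frequency of 'X' is 10.0%.
Step 2: Compute distances to each reference frequency and sort:
  T (9.1%): difference = 0.9% <-- BEST
  A (8.2%): difference = 1.8% <-- RUNNER-UP
  O (7.5%): difference = 2.5%
  E (12.7%): difference = 2.7%
  I (7.0%): difference = 3.0%
Step 3: Most likely is 'T' (9.1%, diff 0.9%); second most likely is 'A' (8.2%, diff 1.8%).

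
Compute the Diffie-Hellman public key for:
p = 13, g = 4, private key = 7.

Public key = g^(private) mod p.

Step 1: A = g^a mod p = 4^7 mod 13.
  4^1 mod 13 = 4
  4^2 mod 13 = (4 * 4) mod 13 = 3
  4^3 mod 13 = (3 * 4) mod 13 = 12
  4^4 mod 13 = (12 * 4) mod 13 = 9
  4^5 mod 13 = (9 * 4) mod 13 = 10
  4^6 mod 13 = (10 * 4) mod 13 = 1
  4^7 mod 13 = (1 * 4) mod 13 = 4
Result: A = 4.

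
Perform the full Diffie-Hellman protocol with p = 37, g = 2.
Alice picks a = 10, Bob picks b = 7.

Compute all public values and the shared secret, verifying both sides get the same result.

Step 1: A = g^a mod p = 2^10 mod 37 = 25.
Step 2: B = g^b mod p = 2^7 mod 37 = 17.
Step 3: Alice computes s = B^a mod p = 17^10 mod 37 = 28.
Step 4: Bob computes s = A^b mod p = 25^7 mod 37 = 28.
Both sides agree: shared secret = 28.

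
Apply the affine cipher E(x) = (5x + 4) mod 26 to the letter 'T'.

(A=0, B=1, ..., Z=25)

Step 1: Convert 'T' to number: x = 19.
Step 2: E(19) = (5 * 19 + 4) mod 26 = 99 mod 26 = 21.
Step 3: Convert 21 back to letter: V.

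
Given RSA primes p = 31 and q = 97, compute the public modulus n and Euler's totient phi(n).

Step 1: n = p * q = 31 * 97 = 3007.
Step 2: phi(n) = (p-1)(q-1) = 30 * 96 = 2880.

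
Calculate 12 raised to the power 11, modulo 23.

Step 1: Compute 12^11 mod 23 step by step, reducing modulo 23 at each step.
  12^1 mod 23 = 12
  12^2 mod 23 = (12 * 12) mod 23 = 6
  12^3 mod 23 = (6 * 12) mod 23 = 3
  12^4 mod 23 = (3 * 12) mod 23 = 13
  12^5 mod 23 = (13 * 12) mod 23 = 18
  12^6 mod 23 = (18 * 12) mod 23 = 9
  12^7 mod 23 = (9 * 12) mod 23 = 16
  12^8 mod 23 = (16 * 12) mod 23 = 8
  12^9 mod 23 = (8 * 12) mod 23 = 4
  12^10 mod 23 = (4 * 12) mod 23 = 2
  12^11 mod 23 = (2 * 12) mod 23 = 1
Step 2: Result = 1.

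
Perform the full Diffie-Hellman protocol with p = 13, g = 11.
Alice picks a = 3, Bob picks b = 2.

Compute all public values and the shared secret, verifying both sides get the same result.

Step 1: A = g^a mod p = 11^3 mod 13 = 5.
Step 2: B = g^b mod p = 11^2 mod 13 = 4.
Step 3: Alice computes s = B^a mod p = 4^3 mod 13 = 12.
Step 4: Bob computes s = A^b mod p = 5^2 mod 13 = 12.
Both sides agree: shared secret = 12.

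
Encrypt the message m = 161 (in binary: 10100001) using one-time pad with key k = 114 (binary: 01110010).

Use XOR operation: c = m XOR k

Step 1: Write out the XOR operation bit by bit:
  Message: 10100001
  Key:     01110010
  XOR:     11010011
Step 2: Convert to decimal: 11010011 = 211.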